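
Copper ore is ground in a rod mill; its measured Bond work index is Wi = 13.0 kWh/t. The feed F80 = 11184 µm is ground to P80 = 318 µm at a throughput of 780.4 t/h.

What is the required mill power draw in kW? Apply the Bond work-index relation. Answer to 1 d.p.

W = 10 Wi (1/√P80 − 1/√F80)  [Bond]
W = 10·13.0·(1/√318 − 1/√11184) = 10·13.0·(0.046621) = 6.0608 kWh/t
Mill draw = 6.0608 × 780.4 = 4729.8 kW

P = 4729.8 kW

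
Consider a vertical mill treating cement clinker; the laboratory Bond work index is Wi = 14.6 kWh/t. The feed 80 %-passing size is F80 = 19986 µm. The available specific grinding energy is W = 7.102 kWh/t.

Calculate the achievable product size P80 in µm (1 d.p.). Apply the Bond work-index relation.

W = 10·Wi·[P80^(−½) − F80^(−½)]
P80^-0.5 = F80^-0.5 + W/(10 Wi)
  = 7.1020/(10·14.6) + 1/√19986 = 0.048644 + 0.007074 = 0.055717
P80 = (1/0.055717)² = 17.9477² = 322.12 µm

P80 = 322.1 µm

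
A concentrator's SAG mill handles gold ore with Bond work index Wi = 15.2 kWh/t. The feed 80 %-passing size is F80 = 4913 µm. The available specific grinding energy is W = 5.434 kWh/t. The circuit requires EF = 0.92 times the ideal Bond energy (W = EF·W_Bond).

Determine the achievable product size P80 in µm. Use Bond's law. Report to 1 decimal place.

P80 = 354.3 µm

Bond:  W = 10 Wi (1/√P − 1/√F)
W_Bond = W / EF = 5.434 / 0.92 = 5.9065 kWh/t
⇒ 1/√P80 = W_Bond/(10·Wi) + 1/√F80
  = 5.9065/(10·15.2) + 1/√4913 = 0.038859 + 0.014267 = 0.053125
P80 = (1/0.053125)² = 18.8234² = 354.32 µm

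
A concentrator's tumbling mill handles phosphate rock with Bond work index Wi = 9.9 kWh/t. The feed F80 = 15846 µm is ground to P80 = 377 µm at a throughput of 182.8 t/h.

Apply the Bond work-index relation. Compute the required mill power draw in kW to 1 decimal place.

P = 788.3 kW

W = 10 Wi / √P80 − 10 Wi / √F80
W = 10·9.9·(1/√377 − 1/√15846) = 10·9.9·(0.043559) = 4.3123 kWh/t
P = W·T = 4.3123·182.8 = 788.3 kW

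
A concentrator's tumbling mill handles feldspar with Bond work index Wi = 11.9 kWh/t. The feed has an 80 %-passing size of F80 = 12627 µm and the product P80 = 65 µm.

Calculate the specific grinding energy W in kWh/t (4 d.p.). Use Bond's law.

W = 13.7011 kWh/t

W = 10·Wi·[P80^(−½) − F80^(−½)]
1/√65 = 0.124035;  1/√12627 = 0.008899
W = 10·11.9·(0.124035 − 0.008899) = 13.7011 kWh/t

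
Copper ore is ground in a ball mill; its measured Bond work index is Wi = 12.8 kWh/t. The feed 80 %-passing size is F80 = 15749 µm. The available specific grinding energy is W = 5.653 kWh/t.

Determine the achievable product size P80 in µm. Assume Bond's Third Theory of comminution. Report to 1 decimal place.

P80 = 367.9 µm

W = 10 Wi / √P80 − 10 Wi / √F80
1/√P80 = 1/√F80 + W/(10·Wi)
  = 5.6530/(10·12.8) + 1/√15749 = 0.044164 + 0.007968 = 0.052133
P80 = (1/0.052133)² = 19.1819² = 367.94 µm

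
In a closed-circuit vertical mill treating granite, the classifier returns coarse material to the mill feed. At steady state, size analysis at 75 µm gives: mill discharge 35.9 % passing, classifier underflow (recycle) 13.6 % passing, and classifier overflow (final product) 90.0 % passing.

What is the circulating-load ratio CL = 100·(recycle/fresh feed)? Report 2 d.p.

CL = 242.60 %

Classifier node, passing 75 µm:
r = (o − d)/(d − u)
r = (90.0 − 35.9)/(35.9 − 13.6) = 54.1/22.3 = 2.4260
CL = 100·r = 242.60 %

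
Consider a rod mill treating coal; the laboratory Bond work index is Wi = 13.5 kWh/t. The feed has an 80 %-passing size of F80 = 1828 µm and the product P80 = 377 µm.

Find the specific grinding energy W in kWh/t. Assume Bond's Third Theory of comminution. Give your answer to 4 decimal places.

W = 3.7953 kWh/t

W_Bond = 10·Wi·(1/√P₈₀ − 1/√F₈₀)
1/√377 = 0.051503;  1/√1828 = 0.023389
W = 10·13.5·(0.051503 − 0.023389) = 3.7953 kWh/t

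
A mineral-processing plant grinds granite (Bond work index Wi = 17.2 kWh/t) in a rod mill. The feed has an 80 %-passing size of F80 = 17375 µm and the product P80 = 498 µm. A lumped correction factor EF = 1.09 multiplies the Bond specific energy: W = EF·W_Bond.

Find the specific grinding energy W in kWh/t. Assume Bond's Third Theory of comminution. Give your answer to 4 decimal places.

W = 6.9789 kWh/t

W = 10 Wi (1/√P80 − 1/√F80)  [Bond]
1/√498 = 0.044811;  1/√17375 = 0.007586
W = 10·17.2·(0.044811 − 0.007586) = 6.4026 kWh/t
Apply correction: 6.4026 × 1.09 = 6.9789 kWh/t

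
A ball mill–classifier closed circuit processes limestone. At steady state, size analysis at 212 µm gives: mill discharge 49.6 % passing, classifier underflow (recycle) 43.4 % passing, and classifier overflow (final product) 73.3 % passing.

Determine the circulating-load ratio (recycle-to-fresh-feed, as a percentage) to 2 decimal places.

CL = 382.26 %

Balance %-passing 212 µm (r = R/F):
d + r·d = r·u + o → r(d−u) = o−d
r = (73.3 − 49.6)/(49.6 − 43.4) = 23.7/6.2 = 3.8226
CL = 100·r = 382.26 %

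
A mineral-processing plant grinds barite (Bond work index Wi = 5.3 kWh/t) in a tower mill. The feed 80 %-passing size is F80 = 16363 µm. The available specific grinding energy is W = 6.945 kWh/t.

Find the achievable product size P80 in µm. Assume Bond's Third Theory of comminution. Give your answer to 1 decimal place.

W = 10 Wi (1/√P80 − 1/√F80)  [Bond]
P80^-0.5 = F80^-0.5 + W/(10 Wi)
  = 6.9450/(10·5.3) + 1/√16363 = 0.131038 + 0.007818 = 0.138855
P80 = (1/0.138855)² = 7.2017² = 51.87 µm

P80 = 51.9 µm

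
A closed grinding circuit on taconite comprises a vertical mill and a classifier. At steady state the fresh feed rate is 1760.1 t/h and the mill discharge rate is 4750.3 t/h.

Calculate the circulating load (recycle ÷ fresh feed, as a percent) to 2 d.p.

Mill node: discharge = fresh + recycle.
R = M − F = 4750.3 − 1760.1 = 2990.2 t/h
CL = 100·R/F = 100·2990.2/1760.1 = 169.89 %

CL = 169.89 %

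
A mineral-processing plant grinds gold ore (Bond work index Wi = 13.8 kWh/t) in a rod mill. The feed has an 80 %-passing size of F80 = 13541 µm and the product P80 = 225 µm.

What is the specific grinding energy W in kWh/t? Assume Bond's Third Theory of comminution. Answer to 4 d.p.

W = 8.0141 kWh/t

Bond: W = 10·Wi·(1/√P80 − 1/√F80)
1/√225 = 0.066667;  1/√13541 = 0.008594
W = 10·13.8·(0.066667 − 0.008594) = 8.0141 kWh/t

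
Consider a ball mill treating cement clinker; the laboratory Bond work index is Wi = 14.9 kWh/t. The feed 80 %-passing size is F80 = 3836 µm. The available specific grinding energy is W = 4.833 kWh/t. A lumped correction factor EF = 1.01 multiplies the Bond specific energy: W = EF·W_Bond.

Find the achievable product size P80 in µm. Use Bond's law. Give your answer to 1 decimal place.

P80 = 429.3 µm

W = 10 Wi / √P80 − 10 Wi / √F80
W_Bond = W / EF = 4.833 / 1.01 = 4.7851 kWh/t
P80^-0.5 = F80^-0.5 + W_Bond/(10 Wi)
  = 4.7851/(10·14.9) + 1/√3836 = 0.032115 + 0.016146 = 0.048261
P80 = (1/0.048261)² = 20.7207² = 429.35 µm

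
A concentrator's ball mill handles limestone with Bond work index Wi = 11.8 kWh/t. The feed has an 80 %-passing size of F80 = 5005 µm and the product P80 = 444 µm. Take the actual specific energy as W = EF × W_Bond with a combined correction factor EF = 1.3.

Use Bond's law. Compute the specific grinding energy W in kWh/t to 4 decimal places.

W = 5.1117 kWh/t

W_Bond = 10·Wi·(1/√P₈₀ − 1/√F₈₀)
1/√444 = 0.047458;  1/√5005 = 0.014135
W = 10·11.8·(0.047458 − 0.014135) = 3.9321 kWh/t
W_actual = 1.3 × 3.9321 = 5.1117 kWh/t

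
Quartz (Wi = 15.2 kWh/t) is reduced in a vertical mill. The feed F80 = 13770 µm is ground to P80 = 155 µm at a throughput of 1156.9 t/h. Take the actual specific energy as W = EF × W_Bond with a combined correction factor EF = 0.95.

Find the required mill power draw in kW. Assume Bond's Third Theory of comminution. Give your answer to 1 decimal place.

P = 11994.7 kW

W_Bond = 10·Wi·(1/√P₈₀ − 1/√F₈₀)
W = 10·15.2·(1/√155 − 1/√13770) = 10·15.2·(0.071800) = 10.9136 kWh/t
Apply correction: 10.9136 × 0.95 = 10.3679 kWh/t
P_mill = W·ṁ = 10.3679·1156.9 = 11994.7 kW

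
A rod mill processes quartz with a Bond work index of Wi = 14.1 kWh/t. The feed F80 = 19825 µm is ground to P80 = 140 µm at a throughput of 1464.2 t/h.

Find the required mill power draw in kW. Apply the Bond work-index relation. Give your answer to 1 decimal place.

P = 15982.1 kW

W = 10·Wi·[P80^(−½) − F80^(−½)]
W = 10·14.1·(1/√140 − 1/√19825) = 10·14.1·(0.077413) = 10.9153 kWh/t
P_mill = W·ṁ = 10.9153·1464.2 = 15982.1 kW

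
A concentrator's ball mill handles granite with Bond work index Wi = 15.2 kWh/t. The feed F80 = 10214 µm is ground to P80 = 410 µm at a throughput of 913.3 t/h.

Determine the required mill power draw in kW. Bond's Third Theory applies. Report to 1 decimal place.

W_Bond = 10·Wi·(1/√P₈₀ − 1/√F₈₀)
W = 10·15.2·(1/√410 − 1/√10214) = 10·15.2·(0.039492) = 6.0028 kWh/t
P_mill = W·ṁ = 6.0028·913.3 = 5482.3 kW

P = 5482.3 kW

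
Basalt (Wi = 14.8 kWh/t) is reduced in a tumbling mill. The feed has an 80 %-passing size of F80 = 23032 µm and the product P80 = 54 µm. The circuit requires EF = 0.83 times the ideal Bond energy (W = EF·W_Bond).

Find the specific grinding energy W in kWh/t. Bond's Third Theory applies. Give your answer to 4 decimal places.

W = 15.9070 kWh/t

Bond: W = 10·Wi·(1/√P80 − 1/√F80)
1/√54 = 0.136083;  1/√23032 = 0.006589
W = 10·14.8·(0.136083 − 0.006589) = 19.1650 kWh/t
W_actual = 0.83 × 19.1650 = 15.9070 kWh/t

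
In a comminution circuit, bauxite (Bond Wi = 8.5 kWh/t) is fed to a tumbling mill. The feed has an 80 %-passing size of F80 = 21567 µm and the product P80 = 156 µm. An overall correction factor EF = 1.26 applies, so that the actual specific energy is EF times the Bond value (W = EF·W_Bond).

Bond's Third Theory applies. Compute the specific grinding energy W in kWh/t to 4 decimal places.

W = 7.8456 kWh/t

W = 10 Wi / √P80 − 10 Wi / √F80
1/√156 = 0.080064;  1/√21567 = 0.006809
W = 10·8.5·(0.080064 − 0.006809) = 6.2267 kWh/t
Apply correction: 6.2267 × 1.26 = 7.8456 kWh/t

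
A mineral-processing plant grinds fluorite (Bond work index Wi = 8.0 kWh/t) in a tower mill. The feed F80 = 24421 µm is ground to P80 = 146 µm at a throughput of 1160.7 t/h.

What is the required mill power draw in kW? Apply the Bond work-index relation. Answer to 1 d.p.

P = 7090.6 kW

W = 10 Wi (P80^-0.5 − F80^-0.5)
W = 10·8.0·(1/√146 − 1/√24421) = 10·8.0·(0.076361) = 6.1089 kWh/t
Power = W × throughput = 6.1089 kWh/t × 1160.7 t/h = 7090.6 kW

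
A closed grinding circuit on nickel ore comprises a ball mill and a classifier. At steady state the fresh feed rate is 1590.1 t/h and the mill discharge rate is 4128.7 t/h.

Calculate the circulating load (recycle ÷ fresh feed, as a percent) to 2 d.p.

CL = 159.65 %

M = F + R at steady state, so:
R = M − F = 4128.7 − 1590.1 = 2538.6 t/h
CL = 100·R/F = 100·2538.6/1590.1 = 159.65 %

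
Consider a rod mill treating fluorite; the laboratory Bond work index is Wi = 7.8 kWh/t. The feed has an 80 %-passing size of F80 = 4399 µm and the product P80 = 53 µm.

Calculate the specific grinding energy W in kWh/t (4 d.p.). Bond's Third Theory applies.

W = 10 Wi (P80^-0.5 − F80^-0.5)
1/√53 = 0.137361;  1/√4399 = 0.015077
W = 10·7.8·(0.137361 − 0.015077) = 9.5381 kWh/t

W = 9.5381 kWh/t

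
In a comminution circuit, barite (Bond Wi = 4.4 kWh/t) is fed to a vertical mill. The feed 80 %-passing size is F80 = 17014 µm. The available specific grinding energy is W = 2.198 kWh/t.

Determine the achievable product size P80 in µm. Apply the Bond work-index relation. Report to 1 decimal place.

P80 = 301.2 µm

Bond:  W = 10 Wi (1/√P − 1/√F)
⇒ 1/√P80 = W/(10·Wi) + 1/√F80
  = 2.1980/(10·4.4) + 1/√17014 = 0.049955 + 0.007666 = 0.057621
P80 = (1/0.057621)² = 17.3548² = 301.19 µm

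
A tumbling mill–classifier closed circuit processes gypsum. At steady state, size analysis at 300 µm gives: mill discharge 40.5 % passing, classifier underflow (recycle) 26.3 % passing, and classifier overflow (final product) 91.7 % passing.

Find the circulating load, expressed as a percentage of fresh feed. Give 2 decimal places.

CL = 360.56 %

Balance %-passing 300 µm (r = R/F):
(1+r)d = ru + o → r = (o−d)/(d−u)
r = (91.7 − 40.5)/(40.5 − 26.3) = 51.2/14.2 = 3.6056
CL = 100·r = 360.56 %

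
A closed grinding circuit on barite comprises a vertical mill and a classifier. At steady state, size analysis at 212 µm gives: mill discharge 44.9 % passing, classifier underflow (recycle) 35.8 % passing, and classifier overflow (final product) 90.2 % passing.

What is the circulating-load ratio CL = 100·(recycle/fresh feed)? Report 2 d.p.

CL = 497.80 %

Two-product formula at 212 µm:
d + r·d = r·u + o → r(d−u) = o−d
r = (90.2 − 44.9)/(44.9 − 35.8) = 45.3/9.1 = 4.9780
CL = 100·r = 497.80 %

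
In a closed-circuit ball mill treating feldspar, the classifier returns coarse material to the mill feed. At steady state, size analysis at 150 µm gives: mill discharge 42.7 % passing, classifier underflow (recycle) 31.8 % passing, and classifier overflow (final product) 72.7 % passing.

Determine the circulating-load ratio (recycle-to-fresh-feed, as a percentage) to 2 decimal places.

CL = 275.23 %

Classifier node, passing 150 µm:
(1+r)d = ru + o → r = (o−d)/(d−u)
r = (72.7 − 42.7)/(42.7 − 31.8) = 30.0/10.9 = 2.7523
CL = 100·r = 275.23 %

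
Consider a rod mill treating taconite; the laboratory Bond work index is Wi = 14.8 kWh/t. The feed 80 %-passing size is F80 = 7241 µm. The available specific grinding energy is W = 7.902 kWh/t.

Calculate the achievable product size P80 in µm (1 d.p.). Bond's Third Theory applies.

W = 10 Wi (P80^-0.5 − F80^-0.5)
P80^-0.5 = F80^-0.5 + W/(10 Wi)
  = 7.9020/(10·14.8) + 1/√7241 = 0.053392 + 0.011752 = 0.065144
P80 = (1/0.065144)² = 15.3507² = 235.64 µm

P80 = 235.6 µm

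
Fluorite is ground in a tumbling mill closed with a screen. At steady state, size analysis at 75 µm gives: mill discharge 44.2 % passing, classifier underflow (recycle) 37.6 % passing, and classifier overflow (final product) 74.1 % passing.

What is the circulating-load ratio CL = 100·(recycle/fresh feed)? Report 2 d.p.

Let r = R/F. Size balance at 75 µm:
(1+r)·d = r·u + o ⇒ r = (o−d)/(d−u)
r = (74.1 − 44.2)/(44.2 − 37.6) = 29.9/6.6 = 4.5303
CL = 100·r = 453.03 %

CL = 453.03 %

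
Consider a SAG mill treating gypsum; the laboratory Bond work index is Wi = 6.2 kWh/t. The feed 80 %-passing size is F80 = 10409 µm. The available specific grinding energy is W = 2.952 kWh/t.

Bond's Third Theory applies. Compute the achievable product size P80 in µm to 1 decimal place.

W = 10·Wi·(P80^(-½) − F80^(-½))
1/√P80 = 1/√F80 + W/(10·Wi)
  = 2.9520/(10·6.2) + 1/√10409 = 0.047613 + 0.009802 = 0.057414
P80 = (1/0.057414)² = 17.4172² = 303.36 µm

P80 = 303.4 µm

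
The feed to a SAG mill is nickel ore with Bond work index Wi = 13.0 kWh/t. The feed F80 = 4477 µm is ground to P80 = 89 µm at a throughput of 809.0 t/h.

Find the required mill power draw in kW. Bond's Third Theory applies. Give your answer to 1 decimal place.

W = 10 Wi / √P80 − 10 Wi / √F80
W = 10·13.0·(1/√89 − 1/√4477) = 10·13.0·(0.091054) = 11.8371 kWh/t
P_mill = W·ṁ = 11.8371·809.0 = 9576.2 kW

P = 9576.2 kW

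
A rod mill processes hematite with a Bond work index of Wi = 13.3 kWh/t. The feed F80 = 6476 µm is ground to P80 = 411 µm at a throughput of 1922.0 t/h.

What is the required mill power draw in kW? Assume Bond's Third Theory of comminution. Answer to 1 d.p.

P = 9432.6 kW

W = 10·Wi·[P80^(−½) − F80^(−½)]
W = 10·13.3·(1/√411 − 1/√6476) = 10·13.3·(0.036900) = 4.9077 kWh/t
P = W·T = 4.9077·1922.0 = 9432.6 kW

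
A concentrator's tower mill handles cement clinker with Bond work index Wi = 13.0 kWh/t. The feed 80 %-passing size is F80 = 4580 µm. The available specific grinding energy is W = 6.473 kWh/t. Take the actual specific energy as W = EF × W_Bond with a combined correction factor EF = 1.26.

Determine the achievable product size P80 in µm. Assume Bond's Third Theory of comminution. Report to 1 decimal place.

Bond:  W = 10 Wi (1/√P − 1/√F)
W_Bond = W / EF = 6.473 / 1.26 = 5.1373 kWh/t
P80^-0.5 = F80^-0.5 + W_Bond/(10 Wi)
  = 5.1373/(10·13.0) + 1/√4580 = 0.039518 + 0.014776 = 0.054294
P80 = (1/0.054294)² = 18.4182² = 339.23 µm

P80 = 339.2 µm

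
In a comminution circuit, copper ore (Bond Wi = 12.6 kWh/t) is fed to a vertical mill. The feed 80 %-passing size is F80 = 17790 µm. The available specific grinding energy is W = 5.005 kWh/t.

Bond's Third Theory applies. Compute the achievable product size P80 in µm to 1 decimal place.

W = 10 Wi (1/√P80 − 1/√F80)  [Bond]
1/√P80 = 1/√F80 + W/(10·Wi)
  = 5.0050/(10·12.6) + 1/√17790 = 0.039722 + 0.007497 = 0.047220
P80 = (1/0.047220)² = 21.1776² = 448.49 µm

P80 = 448.5 µm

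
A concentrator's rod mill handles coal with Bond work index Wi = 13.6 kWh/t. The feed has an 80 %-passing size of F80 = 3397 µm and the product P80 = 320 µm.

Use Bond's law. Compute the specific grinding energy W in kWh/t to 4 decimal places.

W = 5.2692 kWh/t

W = 10 Wi (1/√P80 − 1/√F80)  [Bond]
1/√320 = 0.055902;  1/√3397 = 0.017157
W = 10·13.6·(0.055902 − 0.017157) = 5.2692 kWh/t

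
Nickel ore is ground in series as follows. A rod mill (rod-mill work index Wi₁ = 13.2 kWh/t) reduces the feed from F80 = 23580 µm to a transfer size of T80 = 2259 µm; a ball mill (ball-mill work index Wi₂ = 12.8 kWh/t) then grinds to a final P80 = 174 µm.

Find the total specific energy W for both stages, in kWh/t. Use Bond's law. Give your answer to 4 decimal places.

Bond: W = 10·Wi·(1/√P80 − 1/√F80)
Stage 1 (23580→2259 µm, Wi₁=13.2): W₁ = 10·13.2·(0.021040 − 0.006512) = 1.9176 kWh/t
Stage 2 (2259→174 µm, Wi₂=12.8): W₂ = 10·12.8·(0.075810 − 0.021040) = 7.0106 kWh/t
W = W₁ + W₂ = 1.9176 + 7.0106 = 8.9282 kWh/t

W = 8.9282 kWh/t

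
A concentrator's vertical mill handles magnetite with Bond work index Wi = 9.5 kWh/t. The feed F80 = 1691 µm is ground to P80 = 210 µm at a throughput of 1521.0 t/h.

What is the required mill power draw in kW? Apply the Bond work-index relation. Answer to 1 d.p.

P = 6457.3 kW

W = 10·Wi·(P80^(-½) − F80^(-½))
W = 10·9.5·(1/√210 − 1/√1691) = 10·9.5·(0.044689) = 4.2454 kWh/t
P_mill = W·ṁ = 4.2454·1521.0 = 6457.3 kW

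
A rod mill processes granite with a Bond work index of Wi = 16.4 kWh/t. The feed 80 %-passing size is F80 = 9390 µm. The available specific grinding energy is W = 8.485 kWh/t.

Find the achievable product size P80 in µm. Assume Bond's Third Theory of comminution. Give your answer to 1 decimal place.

P80 = 259.7 µm

W_Bond = 10·Wi·(1/√P₈₀ − 1/√F₈₀)
P80^(−½) = W/(10 Wi) + F80^(−½)
  = 8.4850/(10·16.4) + 1/√9390 = 0.051738 + 0.010320 = 0.062058
P80 = (1/0.062058)² = 16.1141² = 259.66 µm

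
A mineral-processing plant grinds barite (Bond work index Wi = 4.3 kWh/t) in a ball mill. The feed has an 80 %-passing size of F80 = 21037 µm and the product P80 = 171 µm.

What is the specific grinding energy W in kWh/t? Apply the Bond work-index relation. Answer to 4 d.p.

W = 2.9918 kWh/t

W = 10 Wi (1/√P80 − 1/√F80)  [Bond]
1/√171 = 0.076472;  1/√21037 = 0.006895
W = 10·4.3·(0.076472 − 0.006895) = 2.9918 kWh/t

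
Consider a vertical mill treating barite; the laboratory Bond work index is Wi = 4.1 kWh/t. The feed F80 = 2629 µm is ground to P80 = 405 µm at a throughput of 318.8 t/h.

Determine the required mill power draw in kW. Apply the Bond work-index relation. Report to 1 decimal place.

P = 394.6 kW

W = 10·Wi·[P80^(−½) − F80^(−½)]
W = 10·4.1·(1/√405 − 1/√2629) = 10·4.1·(0.030187) = 1.2377 kWh/t
Mill draw = 1.2377 × 318.8 = 394.6 kW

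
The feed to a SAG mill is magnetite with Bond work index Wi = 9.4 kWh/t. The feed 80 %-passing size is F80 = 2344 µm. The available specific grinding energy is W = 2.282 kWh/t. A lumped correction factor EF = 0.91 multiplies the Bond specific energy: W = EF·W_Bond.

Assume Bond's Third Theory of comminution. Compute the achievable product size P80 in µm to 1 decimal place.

P80 = 446.4 µm

Bond: W = 10·Wi·(1/√P80 − 1/√F80)
W_Bond = W / EF = 2.282 / 0.91 = 2.5077 kWh/t
1/√P80 = 1/√F80 + W_Bond/(10·Wi)
  = 2.5077/(10·9.4) + 1/√2344 = 0.026678 + 0.020655 = 0.047332
P80 = (1/0.047332)² = 21.1272² = 446.36 µm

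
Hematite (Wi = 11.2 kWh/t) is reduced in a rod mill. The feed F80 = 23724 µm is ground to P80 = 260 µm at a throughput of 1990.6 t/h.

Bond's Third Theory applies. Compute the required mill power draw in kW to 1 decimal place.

P = 12379.1 kW

W_Bond = 10·Wi·(1/√P₈₀ − 1/√F₈₀)
W = 10·11.2·(1/√260 − 1/√23724) = 10·11.2·(0.055525) = 6.2188 kWh/t
P = W·T = 6.2188·1990.6 = 12379.1 kW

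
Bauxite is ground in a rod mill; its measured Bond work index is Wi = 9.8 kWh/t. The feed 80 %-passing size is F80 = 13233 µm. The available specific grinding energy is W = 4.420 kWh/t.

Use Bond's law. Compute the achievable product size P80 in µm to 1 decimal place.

W = 10 Wi (P80^-0.5 − F80^-0.5)
1/√P80 = 1/√F80 + W/(10·Wi)
  = 4.4200/(10·9.8) + 1/√13233 = 0.045102 + 0.008693 = 0.053795
P80 = (1/0.053795)² = 18.5891² = 345.55 µm

P80 = 345.6 µm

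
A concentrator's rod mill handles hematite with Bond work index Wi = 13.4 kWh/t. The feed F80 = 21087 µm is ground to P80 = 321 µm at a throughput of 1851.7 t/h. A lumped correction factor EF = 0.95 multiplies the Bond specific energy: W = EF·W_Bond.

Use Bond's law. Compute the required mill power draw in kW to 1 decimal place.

W = 10 Wi (P80^-0.5 − F80^-0.5)
W = 10·13.4·(1/√321 − 1/√21087) = 10·13.4·(0.048928) = 6.5564 kWh/t
W_actual = 0.95 × 6.5564 = 6.2286 kWh/t
P = W·T = 6.2286·1851.7 = 11533.4 kW

P = 11533.4 kW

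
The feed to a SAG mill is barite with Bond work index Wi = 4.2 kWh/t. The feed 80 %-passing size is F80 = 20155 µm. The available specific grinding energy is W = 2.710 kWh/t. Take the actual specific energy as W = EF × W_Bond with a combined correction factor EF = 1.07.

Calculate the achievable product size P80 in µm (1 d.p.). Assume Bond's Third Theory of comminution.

P80 = 220.5 µm

Bond:  W = 10 Wi (1/√P − 1/√F)
W_Bond = W / EF = 2.710 / 1.07 = 2.5327 kWh/t
⇒ 1/√P80 = W_Bond/(10·Wi) + 1/√F80
  = 2.5327/(10·4.2) + 1/√20155 = 0.060303 + 0.007044 = 0.067346
P80 = (1/0.067346)² = 14.8486² = 220.48 µm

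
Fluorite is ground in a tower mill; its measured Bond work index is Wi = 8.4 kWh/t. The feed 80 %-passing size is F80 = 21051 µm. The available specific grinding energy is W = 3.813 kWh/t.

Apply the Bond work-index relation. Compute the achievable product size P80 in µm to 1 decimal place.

P80 = 365.8 µm

W = 10·Wi·[P80^(−½) − F80^(−½)]
P80^-0.5 = F80^-0.5 + W/(10 Wi)
  = 3.8130/(10·8.4) + 1/√21051 = 0.045393 + 0.006892 = 0.052285
P80 = (1/0.052285)² = 19.1259² = 365.80 µm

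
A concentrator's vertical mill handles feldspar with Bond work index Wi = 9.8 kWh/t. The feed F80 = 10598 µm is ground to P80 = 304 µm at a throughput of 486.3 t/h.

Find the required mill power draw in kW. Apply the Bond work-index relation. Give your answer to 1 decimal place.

W = 10·Wi·[P80^(−½) − F80^(−½)]
W = 10·9.8·(1/√304 − 1/√10598) = 10·9.8·(0.047640) = 4.6687 kWh/t
Mill draw = 4.6687 × 486.3 = 2270.4 kW

P = 2270.4 kW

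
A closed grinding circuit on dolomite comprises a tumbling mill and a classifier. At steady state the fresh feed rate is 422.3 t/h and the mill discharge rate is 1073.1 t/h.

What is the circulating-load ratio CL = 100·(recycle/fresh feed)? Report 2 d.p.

Mill node: discharge = fresh + recycle.
R = M − F = 1073.1 − 422.3 = 650.8 t/h
CL = 100·R/F = 100·650.8/422.3 = 154.11 %

CL = 154.11 %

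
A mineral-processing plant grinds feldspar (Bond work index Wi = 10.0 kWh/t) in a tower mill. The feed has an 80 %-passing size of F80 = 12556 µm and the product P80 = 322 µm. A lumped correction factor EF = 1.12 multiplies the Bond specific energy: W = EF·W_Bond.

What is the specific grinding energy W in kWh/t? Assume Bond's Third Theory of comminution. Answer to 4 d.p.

W = 10 Wi (P80^-0.5 − F80^-0.5)
1/√322 = 0.055728;  1/√12556 = 0.008924
W = 10·10.0·(0.055728 − 0.008924) = 4.6804 kWh/t
W_actual = 1.12 × 4.6804 = 5.2420 kWh/t

W = 5.2420 kWh/t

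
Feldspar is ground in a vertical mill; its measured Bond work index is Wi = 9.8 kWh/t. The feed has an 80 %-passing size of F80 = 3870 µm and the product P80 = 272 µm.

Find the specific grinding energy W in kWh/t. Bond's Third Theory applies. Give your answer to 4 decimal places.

W = 4.3668 kWh/t

W = 10 Wi (P80^-0.5 − F80^-0.5)
1/√272 = 0.060634;  1/√3870 = 0.016075
W = 10·9.8·(0.060634 − 0.016075) = 4.3668 kWh/t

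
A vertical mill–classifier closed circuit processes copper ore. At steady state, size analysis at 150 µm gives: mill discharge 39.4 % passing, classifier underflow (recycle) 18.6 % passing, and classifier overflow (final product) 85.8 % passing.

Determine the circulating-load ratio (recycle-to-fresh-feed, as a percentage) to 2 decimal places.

CL = 223.08 %

Mass balance on the −150 µm fraction:
d + r·d = r·u + o → r(d−u) = o−d
r = (85.8 − 39.4)/(39.4 − 18.6) = 46.4/20.8 = 2.2308
CL = 100·r = 223.08 %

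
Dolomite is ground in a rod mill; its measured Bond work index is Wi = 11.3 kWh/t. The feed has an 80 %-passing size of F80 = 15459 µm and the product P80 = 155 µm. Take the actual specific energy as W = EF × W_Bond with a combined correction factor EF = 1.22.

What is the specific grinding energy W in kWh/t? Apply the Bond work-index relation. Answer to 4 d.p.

W = 10 Wi / √P80 − 10 Wi / √F80
1/√155 = 0.080322;  1/√15459 = 0.008043
W = 10·11.3·(0.080322 − 0.008043) = 8.1675 kWh/t
Corrected W = EF·W_Bond = 1.22·8.1675 = 9.9644 kWh/t

W = 9.9644 kWh/t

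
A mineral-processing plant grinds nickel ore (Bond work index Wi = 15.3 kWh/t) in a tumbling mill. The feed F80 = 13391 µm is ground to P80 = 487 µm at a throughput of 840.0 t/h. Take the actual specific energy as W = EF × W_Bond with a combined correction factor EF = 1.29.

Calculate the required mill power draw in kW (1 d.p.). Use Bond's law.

P = 6080.0 kW

Bond:  W = 10 Wi (1/√P − 1/√F)
W = 10·15.3·(1/√487 − 1/√13391) = 10·15.3·(0.036673) = 5.6109 kWh/t
Apply correction: 5.6109 × 1.29 = 7.2381 kWh/t
P_mill = W·ṁ = 7.2381·840.0 = 6080.0 kW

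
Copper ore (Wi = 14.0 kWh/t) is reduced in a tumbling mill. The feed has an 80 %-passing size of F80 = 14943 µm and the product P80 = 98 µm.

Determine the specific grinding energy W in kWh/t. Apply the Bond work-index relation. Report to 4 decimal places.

W = 10 Wi (1/√P80 − 1/√F80)  [Bond]
1/√98 = 0.101015;  1/√14943 = 0.008181
W = 10·14.0·(0.101015 − 0.008181) = 12.9969 kWh/t

W = 12.9969 kWh/t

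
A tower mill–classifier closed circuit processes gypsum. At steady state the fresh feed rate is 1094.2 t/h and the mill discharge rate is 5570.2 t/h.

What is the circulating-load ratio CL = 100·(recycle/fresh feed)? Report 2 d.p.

CL = 409.07 %

M = F + R at steady state, so:
R = M − F = 5570.2 − 1094.2 = 4476.0 t/h
CL = 100·R/F = 100·4476.0/1094.2 = 409.07 %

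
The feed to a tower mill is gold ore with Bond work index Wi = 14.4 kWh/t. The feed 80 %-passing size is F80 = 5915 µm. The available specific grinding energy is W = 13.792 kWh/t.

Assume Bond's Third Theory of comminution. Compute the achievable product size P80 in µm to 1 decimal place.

P80 = 84.5 µm

W = 10·Wi·(P80^(-½) − F80^(-½))
⇒ 1/√P80 = W/(10·Wi) + 1/√F80
  = 13.7920/(10·14.4) + 1/√5915 = 0.095778 + 0.013002 = 0.108780
P80 = (1/0.108780)² = 9.1929² = 84.51 µm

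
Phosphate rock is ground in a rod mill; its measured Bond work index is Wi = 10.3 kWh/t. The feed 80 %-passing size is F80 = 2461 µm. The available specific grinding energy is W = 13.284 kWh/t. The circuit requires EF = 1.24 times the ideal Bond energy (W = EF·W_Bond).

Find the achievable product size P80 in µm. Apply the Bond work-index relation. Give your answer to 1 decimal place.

Bond:  W = 10 Wi (1/√P − 1/√F)
W_Bond = W / EF = 13.284 / 1.24 = 10.7129 kWh/t
⇒ 1/√P80 = W_Bond/(10 Wi) + 1/√F80
  = 10.7129/(10·10.3) + 1/√2461 = 0.104009 + 0.020158 = 0.124167
P80 = (1/0.124167)² = 8.0537² = 64.86 µm

P80 = 64.9 µm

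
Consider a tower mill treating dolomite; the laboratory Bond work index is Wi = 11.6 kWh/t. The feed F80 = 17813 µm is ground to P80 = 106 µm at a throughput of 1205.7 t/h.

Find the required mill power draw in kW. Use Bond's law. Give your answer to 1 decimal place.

P = 12536.6 kW

W_Bond = 10·Wi·(1/√P₈₀ − 1/√F₈₀)
W = 10·11.6·(1/√106 − 1/√17813) = 10·11.6·(0.089636) = 10.3978 kWh/t
Power = W × throughput = 10.3978 kWh/t × 1205.7 t/h = 12536.6 kW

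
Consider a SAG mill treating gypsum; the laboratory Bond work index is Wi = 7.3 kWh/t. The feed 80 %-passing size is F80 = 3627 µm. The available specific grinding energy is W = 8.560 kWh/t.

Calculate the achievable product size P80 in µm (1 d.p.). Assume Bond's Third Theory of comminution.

W = 10·Wi·[P80^(−½) − F80^(−½)]
⇒ 1/√P80 = W/(10·Wi) + 1/√F80
  = 8.5600/(10·7.3) + 1/√3627 = 0.117260 + 0.016605 = 0.133865
P80 = (1/0.133865)² = 7.4702² = 55.80 µm

P80 = 55.8 µm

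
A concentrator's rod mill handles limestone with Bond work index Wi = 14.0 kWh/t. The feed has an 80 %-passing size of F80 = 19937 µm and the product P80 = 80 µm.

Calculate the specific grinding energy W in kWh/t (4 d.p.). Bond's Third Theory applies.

W = 14.6610 kWh/t

Bond:  W = 10 Wi (1/√P − 1/√F)
1/√80 = 0.111803;  1/√19937 = 0.007082
W = 10·14.0·(0.111803 − 0.007082) = 14.6610 kWh/t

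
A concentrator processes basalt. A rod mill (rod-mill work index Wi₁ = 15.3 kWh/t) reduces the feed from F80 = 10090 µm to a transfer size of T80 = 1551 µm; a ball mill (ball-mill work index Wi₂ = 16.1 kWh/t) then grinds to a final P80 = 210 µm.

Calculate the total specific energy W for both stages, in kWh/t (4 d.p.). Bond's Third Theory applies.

W = 10 Wi (1/√P80 − 1/√F80)  [Bond]
Stage 1 (10090→1551 µm, Wi₁=15.3): W₁ = 10·15.3·(0.025392 − 0.009955) = 2.3618 kWh/t
Stage 2 (1551→210 µm, Wi₂=16.1): W₂ = 10·16.1·(0.069007 − 0.025392) = 7.0220 kWh/t
W = W₁ + W₂ = 2.3618 + 7.0220 = 9.3838 kWh/t

W = 9.3838 kWh/t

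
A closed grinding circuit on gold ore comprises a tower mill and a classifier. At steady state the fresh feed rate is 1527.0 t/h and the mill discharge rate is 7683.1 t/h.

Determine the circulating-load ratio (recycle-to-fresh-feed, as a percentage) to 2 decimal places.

Mill node: discharge = fresh + recycle.
R = M − F = 7683.1 − 1527.0 = 6156.1 t/h
CL = 100·R/F = 100·6156.1/1527.0 = 403.15 %

CL = 403.15 %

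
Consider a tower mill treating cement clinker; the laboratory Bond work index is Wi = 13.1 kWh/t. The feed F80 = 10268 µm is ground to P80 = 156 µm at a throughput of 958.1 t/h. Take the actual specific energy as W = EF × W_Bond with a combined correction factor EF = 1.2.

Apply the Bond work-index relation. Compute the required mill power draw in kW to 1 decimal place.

P = 10572.4 kW

W = 10 Wi (1/√P80 − 1/√F80)  [Bond]
W = 10·13.1·(1/√156 − 1/√10268) = 10·13.1·(0.070195) = 9.1956 kWh/t
Apply correction: 9.1956 × 1.2 = 11.0347 kWh/t
P = W·T = 11.0347·958.1 = 10572.4 kW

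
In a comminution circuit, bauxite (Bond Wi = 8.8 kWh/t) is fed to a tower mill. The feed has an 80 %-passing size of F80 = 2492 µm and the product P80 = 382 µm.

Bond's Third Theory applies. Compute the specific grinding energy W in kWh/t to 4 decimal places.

Bond: W = 10·Wi·(1/√P80 − 1/√F80)
1/√382 = 0.051164;  1/√2492 = 0.020032
W = 10·8.8·(0.051164 − 0.020032) = 2.7396 kWh/t

W = 2.7396 kWh/t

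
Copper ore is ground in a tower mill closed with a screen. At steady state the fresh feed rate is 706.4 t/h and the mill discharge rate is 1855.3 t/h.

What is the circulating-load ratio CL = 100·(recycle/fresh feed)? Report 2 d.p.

Mill node: discharge = fresh + recycle.
R = M − F = 1855.3 − 706.4 = 1148.9 t/h
CL = 100·R/F = 100·1148.9/706.4 = 162.64 %

CL = 162.64 %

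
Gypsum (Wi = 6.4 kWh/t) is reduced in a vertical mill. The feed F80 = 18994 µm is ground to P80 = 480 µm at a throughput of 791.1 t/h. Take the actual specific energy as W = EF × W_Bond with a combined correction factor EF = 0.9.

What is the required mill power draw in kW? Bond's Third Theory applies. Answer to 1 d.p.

Bond: W = 10·Wi·(1/√P80 − 1/√F80)
W = 10·6.4·(1/√480 − 1/√18994) = 10·6.4·(0.038388) = 2.4568 kWh/t
Corrected W = EF·W_Bond = 0.9·2.4568 = 2.2111 kWh/t
Mill draw = 2.2111 × 791.1 = 1749.2 kW

P = 1749.2 kW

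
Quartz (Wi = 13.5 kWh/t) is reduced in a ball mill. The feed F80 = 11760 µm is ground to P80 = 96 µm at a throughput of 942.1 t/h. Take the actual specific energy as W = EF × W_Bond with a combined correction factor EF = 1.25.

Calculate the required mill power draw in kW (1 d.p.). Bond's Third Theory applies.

P = 14759.8 kW

W = 10·Wi·[P80^(−½) − F80^(−½)]
W = 10·13.5·(1/√96 − 1/√11760) = 10·13.5·(0.092841) = 12.5335 kWh/t
Apply correction: 12.5335 × 1.25 = 15.6669 kWh/t
Power = W × throughput = 15.6669 kWh/t × 942.1 t/h = 14759.8 kW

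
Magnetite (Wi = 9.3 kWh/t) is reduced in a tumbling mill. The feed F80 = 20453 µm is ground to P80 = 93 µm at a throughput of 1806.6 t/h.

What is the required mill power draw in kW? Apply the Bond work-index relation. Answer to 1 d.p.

W_Bond = 10·Wi·(1/√P₈₀ − 1/√F₈₀)
W = 10·9.3·(1/√93 − 1/√20453) = 10·9.3·(0.096703) = 8.9934 kWh/t
P_mill = W·ṁ = 8.9934·1806.6 = 16247.4 kW

P = 16247.4 kW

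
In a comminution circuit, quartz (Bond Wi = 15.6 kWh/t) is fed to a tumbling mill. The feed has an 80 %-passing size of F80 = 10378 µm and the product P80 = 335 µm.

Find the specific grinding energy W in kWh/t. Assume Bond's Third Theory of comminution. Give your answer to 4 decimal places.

W = 6.9919 kWh/t

Bond:  W = 10 Wi (1/√P − 1/√F)
1/√335 = 0.054636;  1/√10378 = 0.009816
W = 10·15.6·(0.054636 − 0.009816) = 6.9919 kWh/t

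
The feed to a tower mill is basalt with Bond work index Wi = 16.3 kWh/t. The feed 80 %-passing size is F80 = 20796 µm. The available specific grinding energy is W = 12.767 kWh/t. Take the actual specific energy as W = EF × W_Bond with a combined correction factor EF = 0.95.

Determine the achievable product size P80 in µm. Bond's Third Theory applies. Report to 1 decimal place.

W = 10 Wi (P80^-0.5 − F80^-0.5)
W_Bond = W / EF = 12.767 / 0.95 = 13.4389 kWh/t
P80^-0.5 = F80^-0.5 + W_Bond/(10 Wi)
  = 13.4389/(10·16.3) + 1/√20796 = 0.082448 + 0.006934 = 0.089382
P80 = (1/0.089382)² = 11.1879² = 125.17 µm

P80 = 125.2 µm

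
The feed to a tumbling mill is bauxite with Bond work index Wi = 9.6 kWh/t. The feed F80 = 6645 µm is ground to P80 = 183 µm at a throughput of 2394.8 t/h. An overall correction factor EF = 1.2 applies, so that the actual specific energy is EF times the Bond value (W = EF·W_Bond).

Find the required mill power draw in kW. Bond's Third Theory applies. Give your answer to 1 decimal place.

P = 17009.4 kW

Bond: W = 10·Wi·(1/√P80 − 1/√F80)
W = 10·9.6·(1/√183 − 1/√6645) = 10·9.6·(0.061655) = 5.9189 kWh/t
Apply correction: 5.9189 × 1.2 = 7.1026 kWh/t
P_mill = W·ṁ = 7.1026·2394.8 = 17009.4 kW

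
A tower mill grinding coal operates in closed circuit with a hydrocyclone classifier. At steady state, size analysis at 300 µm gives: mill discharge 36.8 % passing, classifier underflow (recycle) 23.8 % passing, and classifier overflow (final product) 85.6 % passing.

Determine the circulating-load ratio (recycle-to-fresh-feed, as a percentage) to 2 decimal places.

CL = 375.38 %

Balance %-passing 300 µm (r = R/F):
(1+r)d = ru + o → r = (o−d)/(d−u)
r = (85.6 − 36.8)/(36.8 − 23.8) = 48.8/13.0 = 3.7538
CL = 100·r = 375.38 %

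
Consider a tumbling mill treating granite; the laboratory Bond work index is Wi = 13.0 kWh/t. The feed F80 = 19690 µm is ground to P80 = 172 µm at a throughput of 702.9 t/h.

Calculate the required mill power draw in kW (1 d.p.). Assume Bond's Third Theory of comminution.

P = 6316.2 kW

W = 10·Wi·(P80^(-½) − F80^(-½))
W = 10·13.0·(1/√172 − 1/√19690) = 10·13.0·(0.069123) = 8.9860 kWh/t
P_mill = W·ṁ = 8.9860·702.9 = 6316.2 kW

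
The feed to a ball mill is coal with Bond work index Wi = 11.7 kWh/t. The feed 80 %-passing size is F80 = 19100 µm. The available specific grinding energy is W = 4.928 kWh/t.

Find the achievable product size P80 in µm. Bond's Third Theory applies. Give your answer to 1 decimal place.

W = 10·Wi·[P80^(−½) − F80^(−½)]
1/√P80 = 1/√F80 + W/(10·Wi)
  = 4.9280/(10·11.7) + 1/√19100 = 0.042120 + 0.007236 = 0.049355
P80 = (1/0.049355)² = 20.2612² = 410.52 µm

P80 = 410.5 µm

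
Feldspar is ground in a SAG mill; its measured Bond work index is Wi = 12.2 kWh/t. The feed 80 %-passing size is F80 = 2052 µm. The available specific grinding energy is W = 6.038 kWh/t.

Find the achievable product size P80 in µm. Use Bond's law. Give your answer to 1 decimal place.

W = 10·Wi·[P80^(−½) − F80^(−½)]
P80^(−½) = W/(10 Wi) + F80^(−½)
  = 6.0380/(10·12.2) + 1/√2052 = 0.049492 + 0.022076 = 0.071567
P80 = (1/0.071567)² = 13.9729² = 195.24 µm

P80 = 195.2 µm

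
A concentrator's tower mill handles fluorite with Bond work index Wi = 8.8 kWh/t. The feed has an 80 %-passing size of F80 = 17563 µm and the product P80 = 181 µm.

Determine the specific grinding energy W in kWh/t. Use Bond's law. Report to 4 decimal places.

W = 5.8770 kWh/t

W = 10 Wi (P80^-0.5 − F80^-0.5)
1/√181 = 0.074329;  1/√17563 = 0.007546
W = 10·8.8·(0.074329 − 0.007546) = 5.8770 kWh/t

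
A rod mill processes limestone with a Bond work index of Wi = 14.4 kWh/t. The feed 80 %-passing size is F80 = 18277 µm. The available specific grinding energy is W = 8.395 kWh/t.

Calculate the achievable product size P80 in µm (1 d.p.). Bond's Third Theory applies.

P80 = 231.7 µm

Bond:  W = 10 Wi (1/√P − 1/√F)
⇒ 1/√P80 = W/(10 Wi) + 1/√F80
  = 8.3950/(10·14.4) + 1/√18277 = 0.058299 + 0.007397 = 0.065695
P80 = (1/0.065695)² = 15.2217² = 231.70 µm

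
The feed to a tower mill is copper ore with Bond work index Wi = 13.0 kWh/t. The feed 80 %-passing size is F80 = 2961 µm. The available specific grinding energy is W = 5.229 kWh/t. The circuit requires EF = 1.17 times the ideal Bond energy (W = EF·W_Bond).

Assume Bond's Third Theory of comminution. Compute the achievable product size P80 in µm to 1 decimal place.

W = 10 Wi (1/√P80 − 1/√F80)  [Bond]
W_Bond = W / EF = 5.229 / 1.17 = 4.4692 kWh/t
P80^(−½) = W_Bond/(10 Wi) + F80^(−½)
  = 4.4692/(10·13.0) + 1/√2961 = 0.034379 + 0.018377 = 0.052756
P80 = (1/0.052756)² = 18.9552² = 359.30 µm

P80 = 359.3 µm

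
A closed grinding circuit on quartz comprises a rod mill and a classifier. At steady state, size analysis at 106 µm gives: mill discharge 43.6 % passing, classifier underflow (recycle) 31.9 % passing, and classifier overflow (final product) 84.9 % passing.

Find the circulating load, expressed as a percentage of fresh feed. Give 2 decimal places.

Let r = R/F. Size balance at 106 µm:
r = (o − d)/(d − u)
r = (84.9 − 43.6)/(43.6 − 31.9) = 41.3/11.7 = 3.5299
CL = 100·r = 352.99 %

CL = 352.99 %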